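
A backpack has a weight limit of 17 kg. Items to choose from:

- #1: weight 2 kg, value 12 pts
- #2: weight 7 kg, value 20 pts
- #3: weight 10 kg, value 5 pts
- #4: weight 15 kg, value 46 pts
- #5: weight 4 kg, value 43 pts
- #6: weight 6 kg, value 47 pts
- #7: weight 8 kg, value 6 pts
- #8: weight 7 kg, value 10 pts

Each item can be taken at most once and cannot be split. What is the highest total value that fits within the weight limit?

Check high-value combinations within 17 kg:
- #2+#5+#6: weight 7+4+6=17, value 20+43+47=110
- #1+#5+#6: weight 2+4+6=12, value 12+43+47=102
- #5+#6+#8: weight 4+6+7=17, value 43+47+10=100
- #5+#6: weight 4+6=10, value 43+47=90
Best: 110 pts.

110 pts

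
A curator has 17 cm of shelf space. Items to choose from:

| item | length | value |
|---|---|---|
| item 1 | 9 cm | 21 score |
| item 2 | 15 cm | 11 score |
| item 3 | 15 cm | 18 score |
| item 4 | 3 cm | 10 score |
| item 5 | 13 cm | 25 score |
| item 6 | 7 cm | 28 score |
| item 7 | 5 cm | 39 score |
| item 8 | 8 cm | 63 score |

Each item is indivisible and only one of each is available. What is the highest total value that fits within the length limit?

112 score

Check high-value combinations within 17 cm:
- item 4+item 7+item 8: length 3+5+8=16, value 10+39+63=112
- item 7+item 8: length 5+8=13, value 39+63=102
- item 6+item 8: length 7+8=15, value 28+63=91
- item 1+item 8: length 9+8=17, value 21+63=84
- item 4+item 6+item 7: length 3+7+5=15, value 10+28+39=77
Best: 112 score.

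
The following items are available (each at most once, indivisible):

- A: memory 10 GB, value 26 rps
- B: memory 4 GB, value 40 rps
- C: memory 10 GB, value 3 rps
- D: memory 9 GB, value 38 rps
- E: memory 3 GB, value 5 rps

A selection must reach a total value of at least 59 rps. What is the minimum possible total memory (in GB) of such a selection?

Subsets with value ≥ 59, sorted by total memory:
- B+D: memory 13, value 78
- A+B: memory 14, value 66
Minimum memory: 13 GB.

13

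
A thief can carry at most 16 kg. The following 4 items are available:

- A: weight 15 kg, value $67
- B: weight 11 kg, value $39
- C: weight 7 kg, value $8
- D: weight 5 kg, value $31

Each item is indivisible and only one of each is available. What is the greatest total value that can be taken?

$70

Check high-value combinations within 16 kg:
- B+D: weight 11+5=16, value 39+31=70
- A: weight 15, value 67
- B: weight 11, value 39
Best: $70.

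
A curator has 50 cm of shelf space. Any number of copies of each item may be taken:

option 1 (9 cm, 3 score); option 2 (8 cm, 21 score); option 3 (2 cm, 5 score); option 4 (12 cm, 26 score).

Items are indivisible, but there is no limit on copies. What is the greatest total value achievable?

Best value-per-unit is option 2 at 21/8; filling with it alone gives 6×21 = 126.
Optimal mix: 6×option 2 + 1×option 3 → length 50, value 131.

131 score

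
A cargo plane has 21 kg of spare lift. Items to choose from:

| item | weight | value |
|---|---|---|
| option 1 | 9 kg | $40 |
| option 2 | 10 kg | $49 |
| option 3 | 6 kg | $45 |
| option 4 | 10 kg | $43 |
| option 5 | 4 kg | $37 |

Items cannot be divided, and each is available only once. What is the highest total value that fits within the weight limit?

$131

This is a 0/1 knapsack; check combinations near the capacity.
- option 2+option 3+option 5: weight 10+6+4=20, value 49+45+37=131
- option 3+option 4+option 5: weight 6+10+4=20, value 45+43+37=125
- option 1+option 3+option 5: weight 9+6+4=19, value 40+45+37=122
- option 2+option 3: weight 10+6=16, value 49+45=94
- option 2+option 4: weight 10+10=20, value 49+43=92
Best: $131.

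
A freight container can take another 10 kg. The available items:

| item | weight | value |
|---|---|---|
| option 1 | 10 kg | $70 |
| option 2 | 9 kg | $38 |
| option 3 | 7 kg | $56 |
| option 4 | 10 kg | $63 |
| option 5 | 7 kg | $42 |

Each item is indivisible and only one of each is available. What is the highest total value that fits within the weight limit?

$70

Check high-value combinations within 10 kg:
- option 1: weight 10, value 70
- option 4: weight 10, value 63
- option 3: weight 7, value 56
- option 5: weight 7, value 42
Best: $70.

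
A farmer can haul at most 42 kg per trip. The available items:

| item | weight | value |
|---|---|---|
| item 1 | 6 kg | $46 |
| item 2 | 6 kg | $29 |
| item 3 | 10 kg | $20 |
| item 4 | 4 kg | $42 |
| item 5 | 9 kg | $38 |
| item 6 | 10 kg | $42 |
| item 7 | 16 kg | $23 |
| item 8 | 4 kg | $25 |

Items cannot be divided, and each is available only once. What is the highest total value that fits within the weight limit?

$222

Check high-value combinations within 42 kg:
- item 1+item 2+item 4+item 5+item 6+item 8: weight 6+6+4+9+10+4=39, value 46+29+42+38+42+25=222
- item 1+item 2+item 3+item 4+item 6+item 8: weight 6+6+10+4+10+4=40, value 46+29+20+42+42+25=204
- item 1+item 2+item 3+item 4+item 5+item 8: weight 6+6+10+4+9+4=39, value 46+29+20+42+38+25=200
- item 1+item 2+item 4+item 5+item 6: weight 6+6+4+9+10=35, value 46+29+42+38+42=197
- item 1+item 4+item 5+item 6+item 8: weight 6+4+9+10+4=33, value 46+42+38+42+25=193
Best: $222.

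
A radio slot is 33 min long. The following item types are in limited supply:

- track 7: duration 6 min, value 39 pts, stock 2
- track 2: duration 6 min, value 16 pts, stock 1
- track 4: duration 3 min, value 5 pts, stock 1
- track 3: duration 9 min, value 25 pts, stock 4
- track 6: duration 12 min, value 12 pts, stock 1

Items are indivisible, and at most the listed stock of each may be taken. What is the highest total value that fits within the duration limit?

133 pts

Best selections within duration 33 and stock limits:
- 2×track 7 + 1×track 4 + 2×track 3: duration 33, value 133
- 2×track 7 + 2×track 3: duration 30, value 128
- 2×track 7 + 1×track 2 + 1×track 4 + 1×track 3: duration 30, value 124
Best: 133 pts.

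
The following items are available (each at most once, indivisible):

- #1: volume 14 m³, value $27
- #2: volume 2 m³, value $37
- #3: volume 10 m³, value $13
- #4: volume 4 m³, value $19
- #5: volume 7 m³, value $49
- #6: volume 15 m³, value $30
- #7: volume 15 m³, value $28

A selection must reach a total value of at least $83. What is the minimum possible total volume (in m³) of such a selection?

9

Subsets with value ≥ 83, sorted by total volume:
- #2+#5: volume 9, value 86
- #2+#4+#5: volume 13, value 105
- #2+#3+#5: volume 19, value 99
Minimum volume: 9 m³.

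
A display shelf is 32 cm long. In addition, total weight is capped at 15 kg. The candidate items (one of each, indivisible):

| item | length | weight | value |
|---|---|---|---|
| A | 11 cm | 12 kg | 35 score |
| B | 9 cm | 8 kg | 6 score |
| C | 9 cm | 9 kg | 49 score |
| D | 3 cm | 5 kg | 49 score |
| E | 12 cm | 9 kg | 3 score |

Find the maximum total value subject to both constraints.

Feasible sets respecting both limits:
- C+D: length 12, weight 14, value 98
- B+D: length 12, weight 13, value 55
- D+E: length 15, weight 14, value 52
- C: length 9, weight 9, value 49
Best: 98 score.

98 score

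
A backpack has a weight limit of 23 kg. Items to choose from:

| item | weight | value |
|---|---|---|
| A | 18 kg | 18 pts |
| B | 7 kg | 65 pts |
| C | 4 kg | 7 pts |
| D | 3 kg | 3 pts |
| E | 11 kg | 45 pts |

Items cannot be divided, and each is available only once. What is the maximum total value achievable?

117 pts

Check high-value combinations within 23 kg:
- B+C+E: weight 7+4+11=22, value 65+7+45=117
- B+D+E: weight 7+3+11=21, value 65+3+45=113
- B+E: weight 7+11=18, value 65+45=110
- B+C+D: weight 7+4+3=14, value 65+7+3=75
- B+C: weight 7+4=11, value 65+7=72
Best: 117 pts.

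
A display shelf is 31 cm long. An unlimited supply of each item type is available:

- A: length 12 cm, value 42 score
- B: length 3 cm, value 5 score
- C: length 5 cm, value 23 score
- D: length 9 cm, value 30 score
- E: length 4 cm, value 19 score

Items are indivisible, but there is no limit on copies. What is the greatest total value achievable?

Best value-per-unit is E at 19/4; filling with it alone gives 7×19 = 133.
Optimal mix: 3×C + 4×E → length 31, value 145.

145 score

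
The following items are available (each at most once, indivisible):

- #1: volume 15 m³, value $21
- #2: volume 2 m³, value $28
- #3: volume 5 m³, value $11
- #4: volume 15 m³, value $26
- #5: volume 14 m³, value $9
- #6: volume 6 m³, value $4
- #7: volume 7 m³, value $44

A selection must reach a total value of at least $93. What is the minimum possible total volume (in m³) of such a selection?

Subsets with value ≥ 93, sorted by total volume:
- #2+#4+#7: volume 24, value 98
- #1+#2+#7: volume 24, value 93
Minimum volume: 24 m³.

24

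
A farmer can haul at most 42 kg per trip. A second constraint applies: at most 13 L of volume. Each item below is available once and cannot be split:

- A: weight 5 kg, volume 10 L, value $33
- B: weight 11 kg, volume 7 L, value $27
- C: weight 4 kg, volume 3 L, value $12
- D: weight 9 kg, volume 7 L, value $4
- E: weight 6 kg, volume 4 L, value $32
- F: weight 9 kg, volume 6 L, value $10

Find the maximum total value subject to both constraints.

$59

Feasible sets respecting both limits:
- B+E: weight 17, volume 11, value 59
- C+E+F: weight 19, volume 13, value 54
- A+C: weight 9, volume 13, value 45
- C+E: weight 10, volume 7, value 44
Best: $59.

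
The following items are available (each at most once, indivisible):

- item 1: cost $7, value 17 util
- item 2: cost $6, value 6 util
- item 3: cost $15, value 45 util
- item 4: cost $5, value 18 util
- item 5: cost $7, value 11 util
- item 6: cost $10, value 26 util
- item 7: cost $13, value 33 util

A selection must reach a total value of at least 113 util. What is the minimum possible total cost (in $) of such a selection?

40

Subsets with value ≥ 113, sorted by total cost:
- item 1+item 3+item 4+item 7: cost 40, value 113
- item 3+item 4+item 6+item 7: cost 43, value 122
Minimum cost: 40 $.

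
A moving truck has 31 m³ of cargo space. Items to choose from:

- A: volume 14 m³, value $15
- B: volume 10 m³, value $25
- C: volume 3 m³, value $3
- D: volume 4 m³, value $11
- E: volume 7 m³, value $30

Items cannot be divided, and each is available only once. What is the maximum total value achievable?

This is a 0/1 knapsack; check combinations near the capacity.
- A+B+E: volume 14+10+7=31, value 15+25+30=70
- B+C+D+E: volume 10+3+4+7=24, value 25+3+11+30=69
- B+D+E: volume 10+4+7=21, value 25+11+30=66
- A+C+D+E: volume 14+3+4+7=28, value 15+3+11+30=59
Best: $70.

$70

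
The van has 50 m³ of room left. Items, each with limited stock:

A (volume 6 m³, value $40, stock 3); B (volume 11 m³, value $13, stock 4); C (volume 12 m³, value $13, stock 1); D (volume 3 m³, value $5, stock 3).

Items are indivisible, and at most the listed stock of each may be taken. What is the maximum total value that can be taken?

Top feasible selections:
- 3×A + 2×B + 3×D: volume 49, value 161
- 3×A + 1×B + 1×C + 3×D: volume 50, value 161
Best: $161.

$161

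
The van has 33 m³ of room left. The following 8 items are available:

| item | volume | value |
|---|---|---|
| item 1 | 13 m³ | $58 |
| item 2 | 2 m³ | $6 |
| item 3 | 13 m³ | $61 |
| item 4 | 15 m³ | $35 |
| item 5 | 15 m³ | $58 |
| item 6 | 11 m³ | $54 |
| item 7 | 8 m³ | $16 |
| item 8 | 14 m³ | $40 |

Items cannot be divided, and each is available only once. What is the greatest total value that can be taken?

Check high-value combinations within 33 m³:
- item 3+item 6+item 7: volume 13+11+8=32, value 61+54+16=131
- item 1+item 6+item 7: volume 13+11+8=32, value 58+54+16=128
- item 1+item 2+item 3: volume 13+2+13=28, value 58+6+61=125
- item 2+item 3+item 5: volume 2+13+15=30, value 6+61+58=125
- item 1+item 2+item 5: volume 13+2+15=30, value 58+6+58=122
Best: $131.

$131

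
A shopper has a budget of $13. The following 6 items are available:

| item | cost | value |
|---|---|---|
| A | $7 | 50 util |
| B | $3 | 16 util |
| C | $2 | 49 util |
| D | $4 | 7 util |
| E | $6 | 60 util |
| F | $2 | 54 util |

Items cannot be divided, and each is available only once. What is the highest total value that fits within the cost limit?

Check high-value combinations within $13:
- B+C+E+F: cost 3+2+6+2=13, value 16+49+60+54=179
- C+E+F: cost 2+6+2=10, value 49+60+54=163
- A+C+F: cost 7+2+2=11, value 50+49+54=153
- B+E+F: cost 3+6+2=11, value 16+60+54=130
- B+C+D+F: cost 3+2+4+2=11, value 16+49+7+54=126
Best: 179 util.

179 util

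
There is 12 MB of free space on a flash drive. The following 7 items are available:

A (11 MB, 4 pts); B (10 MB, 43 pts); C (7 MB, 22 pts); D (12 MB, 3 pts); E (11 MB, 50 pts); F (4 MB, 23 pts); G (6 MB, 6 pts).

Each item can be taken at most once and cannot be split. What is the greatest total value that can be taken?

50 pts

Check high-value combinations within 12 MB:
- E: size 11, value 50
- C+F: size 7+4=11, value 22+23=45
- B: size 10, value 43
- F+G: size 4+6=10, value 23+6=29
Best: 50 pts.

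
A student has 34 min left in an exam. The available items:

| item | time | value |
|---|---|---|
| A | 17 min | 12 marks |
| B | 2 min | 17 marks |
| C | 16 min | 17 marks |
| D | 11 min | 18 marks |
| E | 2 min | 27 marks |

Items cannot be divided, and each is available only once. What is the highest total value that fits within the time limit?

Check high-value combinations within 34 min:
- B+C+D+E: time 2+16+11+2=31, value 17+17+18+27=79
- A+B+D+E: time 17+2+11+2=32, value 12+17+18+27=74
- B+D+E: time 2+11+2=15, value 17+18+27=62
- C+D+E: time 16+11+2=29, value 17+18+27=62
- B+C+E: time 2+16+2=20, value 17+17+27=61
Best: 79 marks.

79 marks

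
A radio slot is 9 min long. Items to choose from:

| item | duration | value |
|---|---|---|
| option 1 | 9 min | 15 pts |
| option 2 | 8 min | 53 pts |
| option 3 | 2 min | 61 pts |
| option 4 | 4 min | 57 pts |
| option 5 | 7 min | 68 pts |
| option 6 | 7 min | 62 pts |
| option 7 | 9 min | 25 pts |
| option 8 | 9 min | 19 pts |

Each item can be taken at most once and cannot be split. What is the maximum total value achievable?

129 pts

Check high-value combinations within 9 min:
- option 3+option 5: duration 2+7=9, value 61+68=129
- option 3+option 6: duration 2+7=9, value 61+62=123
- option 3+option 4: duration 2+4=6, value 61+57=118
- option 5: duration 7, value 68
Best: 129 pts.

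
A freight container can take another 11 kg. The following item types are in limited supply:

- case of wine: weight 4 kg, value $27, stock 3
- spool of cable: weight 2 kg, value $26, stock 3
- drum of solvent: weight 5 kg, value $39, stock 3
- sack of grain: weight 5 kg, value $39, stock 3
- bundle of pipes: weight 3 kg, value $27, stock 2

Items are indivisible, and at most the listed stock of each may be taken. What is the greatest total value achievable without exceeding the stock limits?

$117

Top feasible selections:
- 3×spool of cable + 1×sack of grain: weight 11, value 117
- 3×spool of cable + 1×drum of solvent: weight 11, value 117
- 2×spool of cable + 2×bundle of pipes: weight 10, value 106
- 1×case of wine + 2×spool of cable + 1×bundle of pipes: weight 11, value 106
Best: $117.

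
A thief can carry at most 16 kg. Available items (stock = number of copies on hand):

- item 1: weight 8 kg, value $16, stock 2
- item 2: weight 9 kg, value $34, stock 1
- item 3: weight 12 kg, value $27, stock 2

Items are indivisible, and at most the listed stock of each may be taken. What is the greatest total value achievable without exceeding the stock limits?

$34

Top feasible selections:
- 1×item 2: weight 9, value 34
- 2×item 1: weight 16, value 32
- 1×item 3: weight 12, value 27
Best: $34.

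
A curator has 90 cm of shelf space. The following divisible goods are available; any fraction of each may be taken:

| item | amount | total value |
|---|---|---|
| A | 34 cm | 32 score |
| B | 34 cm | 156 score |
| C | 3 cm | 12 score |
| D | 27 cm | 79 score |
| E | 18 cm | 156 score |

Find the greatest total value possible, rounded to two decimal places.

Take in order of value per unit:
- E (156/18 per unit): all 18 → value 156, running total 156.00
- B (156/34 per unit): all 34 → value 156, running total 312.00
- C (12/3 per unit): all 3 → value 12, running total 324.00
- D (79/27 per unit): all 27 → value 79, running total 403.00
- A (32/34 per unit): 8 of 34 → value 8×32/34 = 7.5294, running total 410.53
Total 410.53.

410.53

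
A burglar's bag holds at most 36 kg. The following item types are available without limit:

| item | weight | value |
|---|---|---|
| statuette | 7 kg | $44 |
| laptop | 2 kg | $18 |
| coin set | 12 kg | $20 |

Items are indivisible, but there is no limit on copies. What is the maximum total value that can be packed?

Best value-per-unit is laptop at 18/2, and filling with it alone uses weight 18×2=36. No mix of the others beats 18×18 = 324.

$324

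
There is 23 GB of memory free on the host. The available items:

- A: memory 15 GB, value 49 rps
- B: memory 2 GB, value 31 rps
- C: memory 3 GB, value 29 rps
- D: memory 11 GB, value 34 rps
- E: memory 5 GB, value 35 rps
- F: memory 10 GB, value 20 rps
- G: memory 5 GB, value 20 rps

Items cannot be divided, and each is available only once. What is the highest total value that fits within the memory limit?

Check high-value combinations within 23 GB:
- B+C+D+E: memory 2+3+11+5=21, value 31+29+34+35=129
- B+D+E+G: memory 2+11+5+5=23, value 31+34+35+20=120
- B+C+E+G: memory 2+3+5+5=15, value 31+29+35+20=115
- B+C+E+F: memory 2+3+5+10=20, value 31+29+35+20=115
- A+B+E: memory 15+2+5=22, value 49+31+35=115
Best: 129 rps.

129 rps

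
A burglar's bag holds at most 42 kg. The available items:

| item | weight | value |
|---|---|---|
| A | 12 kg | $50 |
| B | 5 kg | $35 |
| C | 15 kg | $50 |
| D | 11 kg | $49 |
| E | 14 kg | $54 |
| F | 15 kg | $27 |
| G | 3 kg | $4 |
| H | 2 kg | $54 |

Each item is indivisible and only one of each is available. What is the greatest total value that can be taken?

Check high-value combinations within 42 kg:
- A+D+E+G+H: weight 12+11+14+3+2=42, value 50+49+54+4+54=211
- A+D+E+H: weight 12+11+14+2=39, value 50+49+54+54=207
- C+D+E+H: weight 15+11+14+2=42, value 50+49+54+54=207
Best: $211.

$211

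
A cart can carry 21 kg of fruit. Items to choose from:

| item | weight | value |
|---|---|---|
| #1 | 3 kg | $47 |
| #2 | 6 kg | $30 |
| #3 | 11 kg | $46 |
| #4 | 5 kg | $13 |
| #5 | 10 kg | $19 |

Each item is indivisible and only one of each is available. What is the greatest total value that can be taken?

Check high-value combinations within 21 kg:
- #1+#2+#3: weight 3+6+11=20, value 47+30+46=123
- #1+#3+#4: weight 3+11+5=19, value 47+46+13=106
- #1+#2+#5: weight 3+6+10=19, value 47+30+19=96
- #1+#3: weight 3+11=14, value 47+46=93
- #1+#2+#4: weight 3+6+5=14, value 47+30+13=90
Best: $123.

$123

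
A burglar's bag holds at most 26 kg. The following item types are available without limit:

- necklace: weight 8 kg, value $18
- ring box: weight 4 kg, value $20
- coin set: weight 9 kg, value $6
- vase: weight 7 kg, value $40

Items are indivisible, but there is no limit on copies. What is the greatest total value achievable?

$140

Best value-per-unit is vase at 40/7; filling with it alone gives 3×40 = 120.
Optimal mix: 3×ring box + 2×vase → weight 26, value 140.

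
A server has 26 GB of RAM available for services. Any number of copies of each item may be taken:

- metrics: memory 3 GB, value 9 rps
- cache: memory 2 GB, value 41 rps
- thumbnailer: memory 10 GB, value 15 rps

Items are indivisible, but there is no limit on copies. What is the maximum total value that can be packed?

533 rps

Best value-per-unit is cache at 41/2, and filling with it alone uses memory 13×2=26. No mix of the others beats 13×41 = 533.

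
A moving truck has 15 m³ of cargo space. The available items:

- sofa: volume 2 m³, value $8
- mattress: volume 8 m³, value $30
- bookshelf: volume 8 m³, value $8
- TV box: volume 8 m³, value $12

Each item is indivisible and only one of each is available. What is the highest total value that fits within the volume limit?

$38

This is a 0/1 knapsack; check combinations near the capacity.
- sofa+mattress: volume 2+8=10, value 8+30=38
- mattress: volume 8, value 30
- sofa+TV box: volume 2+8=10, value 8+12=20
- sofa+bookshelf: volume 2+8=10, value 8+8=16
Best: $38.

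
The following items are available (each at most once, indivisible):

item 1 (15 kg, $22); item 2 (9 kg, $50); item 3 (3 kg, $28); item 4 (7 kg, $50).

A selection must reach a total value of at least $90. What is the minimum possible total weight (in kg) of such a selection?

Subsets with value ≥ 90, sorted by total weight:
- item 2+item 4: weight 16, value 100
- item 2+item 3+item 4: weight 19, value 128
Minimum weight: 16 kg.

16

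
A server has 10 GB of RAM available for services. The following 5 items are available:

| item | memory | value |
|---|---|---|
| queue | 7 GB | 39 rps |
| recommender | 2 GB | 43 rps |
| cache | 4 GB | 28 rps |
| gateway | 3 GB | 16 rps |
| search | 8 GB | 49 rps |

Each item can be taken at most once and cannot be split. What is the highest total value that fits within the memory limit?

92 rps

This is a 0/1 knapsack; check combinations near the capacity.
- recommender+search: memory 2+8=10, value 43+49=92
- recommender+cache+gateway: memory 2+4+3=9, value 43+28+16=87
- queue+recommender: memory 7+2=9, value 39+43=82
- recommender+cache: memory 2+4=6, value 43+28=71
- recommender+gateway: memory 2+3=5, value 43+16=59
Best: 92 rps.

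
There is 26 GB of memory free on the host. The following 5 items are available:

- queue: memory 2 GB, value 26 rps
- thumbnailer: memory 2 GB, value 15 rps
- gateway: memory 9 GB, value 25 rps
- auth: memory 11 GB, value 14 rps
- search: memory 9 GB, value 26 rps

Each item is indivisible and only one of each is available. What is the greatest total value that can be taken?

92 rps

This is a 0/1 knapsack; check combinations near the capacity.
- queue+thumbnailer+gateway+search: memory 2+2+9+9=22, value 26+15+25+26=92
- queue+thumbnailer+auth+search: memory 2+2+11+9=24, value 26+15+14+26=81
- queue+thumbnailer+gateway+auth: memory 2+2+9+11=24, value 26+15+25+14=80
- queue+gateway+search: memory 2+9+9=20, value 26+25+26=77
Best: 92 rps.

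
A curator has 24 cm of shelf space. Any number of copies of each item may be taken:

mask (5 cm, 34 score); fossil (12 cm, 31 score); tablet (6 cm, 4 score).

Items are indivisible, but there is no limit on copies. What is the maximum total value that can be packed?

Best value-per-unit is mask at 34/5, and filling with it alone uses length 4×5=20. No mix of the others beats 4×34 = 136.

136 score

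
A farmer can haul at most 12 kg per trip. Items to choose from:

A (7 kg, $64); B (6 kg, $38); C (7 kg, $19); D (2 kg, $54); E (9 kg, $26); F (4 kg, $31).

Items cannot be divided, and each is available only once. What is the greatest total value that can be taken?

$123

Check high-value combinations within 12 kg:
- B+D+F: weight 6+2+4=12, value 38+54+31=123
- A+D: weight 7+2=9, value 64+54=118
- A+F: weight 7+4=11, value 64+31=95
Best: $123.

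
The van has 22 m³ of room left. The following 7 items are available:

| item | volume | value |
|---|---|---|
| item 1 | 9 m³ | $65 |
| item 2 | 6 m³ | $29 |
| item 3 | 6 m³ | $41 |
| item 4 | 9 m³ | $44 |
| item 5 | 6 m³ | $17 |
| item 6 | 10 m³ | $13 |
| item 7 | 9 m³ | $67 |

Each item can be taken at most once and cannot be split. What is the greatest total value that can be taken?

This is a 0/1 knapsack; check combinations near the capacity.
- item 2+item 3+item 7: volume 6+6+9=21, value 29+41+67=137
- item 1+item 2+item 3: volume 9+6+6=21, value 65+29+41=135
- item 1+item 7: volume 9+9=18, value 65+67=132
Best: $137.

$137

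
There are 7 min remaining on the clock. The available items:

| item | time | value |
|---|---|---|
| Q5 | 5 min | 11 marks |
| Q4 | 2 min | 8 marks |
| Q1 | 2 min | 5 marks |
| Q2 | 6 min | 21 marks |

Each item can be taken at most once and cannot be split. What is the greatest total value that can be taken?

21 marks

Check high-value combinations within 7 min:
- Q2: time 6, value 21
- Q5+Q4: time 5+2=7, value 11+8=19
- Q5+Q1: time 5+2=7, value 11+5=16
- Q4+Q1: time 2+2=4, value 8+5=13
Best: 21 marks.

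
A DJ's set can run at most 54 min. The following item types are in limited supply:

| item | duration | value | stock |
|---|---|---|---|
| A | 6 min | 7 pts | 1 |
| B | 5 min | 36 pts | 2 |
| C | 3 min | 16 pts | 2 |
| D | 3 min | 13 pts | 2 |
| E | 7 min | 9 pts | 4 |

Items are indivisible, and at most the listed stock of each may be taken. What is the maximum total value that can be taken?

Top feasible selections:
- 2×B + 2×C + 2×D + 4×E: duration 50, value 166
- 1×A + 2×B + 2×C + 2×D + 3×E: duration 49, value 164
- 1×A + 2×B + 2×C + 1×D + 4×E: duration 53, value 160
Best: 166 pts.

166 pts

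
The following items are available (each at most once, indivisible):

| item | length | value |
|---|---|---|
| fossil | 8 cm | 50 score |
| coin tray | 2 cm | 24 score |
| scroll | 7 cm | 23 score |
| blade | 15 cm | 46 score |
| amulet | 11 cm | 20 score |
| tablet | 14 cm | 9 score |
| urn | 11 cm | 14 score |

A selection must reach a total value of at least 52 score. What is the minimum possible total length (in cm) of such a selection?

Subsets with value ≥ 52, sorted by total length:
- fossil+coin tray: length 10, value 74
- fossil+scroll: length 15, value 73
- fossil+coin tray+scroll: length 17, value 97
- coin tray+blade: length 17, value 70
Minimum length: 10 cm.

10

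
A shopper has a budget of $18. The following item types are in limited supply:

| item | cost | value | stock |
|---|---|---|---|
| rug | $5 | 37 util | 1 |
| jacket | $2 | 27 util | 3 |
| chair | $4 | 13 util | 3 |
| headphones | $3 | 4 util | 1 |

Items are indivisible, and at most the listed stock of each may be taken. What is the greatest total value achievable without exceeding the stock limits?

Top feasible selections:
- 1×rug + 3×jacket + 1×chair + 1×headphones: cost 18, value 135
- 1×rug + 3×jacket + 1×chair: cost 15, value 131
- 1×rug + 3×jacket + 1×headphones: cost 14, value 122
Best: 135 util.

135 util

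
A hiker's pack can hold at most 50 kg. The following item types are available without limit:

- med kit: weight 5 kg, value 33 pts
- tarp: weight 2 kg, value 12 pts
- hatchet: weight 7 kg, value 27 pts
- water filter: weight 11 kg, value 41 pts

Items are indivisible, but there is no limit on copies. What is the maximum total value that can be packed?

330 pts

Best value-per-unit is med kit at 33/5, and filling with it alone uses weight 10×5=50. No mix of the others beats 10×33 = 330.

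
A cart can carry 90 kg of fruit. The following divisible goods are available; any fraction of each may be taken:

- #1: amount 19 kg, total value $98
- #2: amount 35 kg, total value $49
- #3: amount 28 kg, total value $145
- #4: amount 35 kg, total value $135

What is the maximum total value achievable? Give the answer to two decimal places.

Take in order of value per unit:
- #3 (145/28 per unit): all 28 → value 145, running total 145.00
- #1 (98/19 per unit): all 19 → value 98, running total 243.00
- #4 (135/35 per unit): all 35 → value 135, running total 378.00
- #2 (49/35 per unit): 8 of 35 → value 8×49/35 = 11.2000, running total 389.20
Total 389.20.

389.20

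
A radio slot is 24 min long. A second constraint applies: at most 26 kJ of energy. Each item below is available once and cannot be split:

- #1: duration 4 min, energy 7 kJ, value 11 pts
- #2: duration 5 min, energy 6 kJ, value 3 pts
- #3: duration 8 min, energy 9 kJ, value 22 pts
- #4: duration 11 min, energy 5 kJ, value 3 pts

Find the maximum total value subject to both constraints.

36 pts

Feasible sets respecting both limits:
- #1+#2+#3: duration 17, energy 22, value 36
- #1+#3+#4: duration 23, energy 21, value 36
- #1+#3: duration 12, energy 16, value 33
- #2+#3+#4: duration 24, energy 20, value 28
Best: 36 pts.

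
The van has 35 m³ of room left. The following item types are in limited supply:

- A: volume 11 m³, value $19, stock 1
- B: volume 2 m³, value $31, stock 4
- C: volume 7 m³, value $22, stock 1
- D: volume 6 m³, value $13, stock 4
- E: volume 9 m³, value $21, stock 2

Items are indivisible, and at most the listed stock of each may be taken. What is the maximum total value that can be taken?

$188

Best selections within volume 35 and stock limits:
- 4×B + 1×C + 2×E: volume 33, value 188
- 1×A + 4×B + 1×C + 1×E: volume 35, value 186
- 4×B + 1×C + 3×D: volume 33, value 185
Best: $188.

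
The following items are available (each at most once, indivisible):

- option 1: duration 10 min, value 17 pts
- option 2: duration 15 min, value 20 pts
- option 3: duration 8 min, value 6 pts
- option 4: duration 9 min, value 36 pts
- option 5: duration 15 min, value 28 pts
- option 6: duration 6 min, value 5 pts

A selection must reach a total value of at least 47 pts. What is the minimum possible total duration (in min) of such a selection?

19

Subsets with value ≥ 47, sorted by total duration:
- option 1+option 4: duration 19, value 53
- option 3+option 4+option 6: duration 23, value 47
Minimum duration: 19 min.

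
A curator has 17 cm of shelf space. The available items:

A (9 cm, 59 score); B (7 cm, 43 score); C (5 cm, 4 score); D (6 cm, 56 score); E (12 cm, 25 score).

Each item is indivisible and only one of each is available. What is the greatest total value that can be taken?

115 score

Check high-value combinations within 17 cm:
- A+D: length 9+6=15, value 59+56=115
- A+B: length 9+7=16, value 59+43=102
- B+D: length 7+6=13, value 43+56=99
Best: 115 score.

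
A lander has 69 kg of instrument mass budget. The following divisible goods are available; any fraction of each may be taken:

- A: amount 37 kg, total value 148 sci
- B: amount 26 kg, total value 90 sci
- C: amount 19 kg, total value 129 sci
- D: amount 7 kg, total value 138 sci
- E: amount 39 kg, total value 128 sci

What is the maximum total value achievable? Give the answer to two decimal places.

435.77

Take in order of value per unit:
- D (138/7 per unit): all 7 → value 138, running total 138.00
- C (129/19 per unit): all 19 → value 129, running total 267.00
- A (148/37 per unit): all 37 → value 148, running total 415.00
- B (90/26 per unit): 6 of 26 → value 6×90/26 = 20.7692, running total 435.77
Total 435.77.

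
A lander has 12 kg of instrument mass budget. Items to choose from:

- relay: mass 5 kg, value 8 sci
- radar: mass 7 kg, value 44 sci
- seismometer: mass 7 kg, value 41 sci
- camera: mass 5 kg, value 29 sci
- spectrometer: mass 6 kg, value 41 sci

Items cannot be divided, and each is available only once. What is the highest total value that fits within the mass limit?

Check high-value combinations within 12 kg:
- radar+camera: mass 7+5=12, value 44+29=73
- camera+spectrometer: mass 5+6=11, value 29+41=70
- seismometer+camera: mass 7+5=12, value 41+29=70
- relay+radar: mass 5+7=12, value 8+44=52
Best: 73 sci.

73 sci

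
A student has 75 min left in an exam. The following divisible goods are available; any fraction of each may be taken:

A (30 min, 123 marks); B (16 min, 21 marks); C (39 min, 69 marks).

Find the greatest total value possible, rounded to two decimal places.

199.88

Take in order of value per unit:
- A (123/30 per unit): all 30 → value 123, running total 123.00
- C (69/39 per unit): all 39 → value 69, running total 192.00
- B (21/16 per unit): 6 of 16 → value 6×21/16 = 7.8750, running total 199.88
Total 199.88.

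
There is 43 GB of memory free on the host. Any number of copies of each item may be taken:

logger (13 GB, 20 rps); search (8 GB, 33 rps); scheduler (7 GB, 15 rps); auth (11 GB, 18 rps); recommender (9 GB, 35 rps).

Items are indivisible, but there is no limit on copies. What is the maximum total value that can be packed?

Best value-per-unit is search at 33/8; filling with it alone gives 5×33 = 165.
Optimal mix: 2×search + 3×recommender → memory 43, value 171.

171 rps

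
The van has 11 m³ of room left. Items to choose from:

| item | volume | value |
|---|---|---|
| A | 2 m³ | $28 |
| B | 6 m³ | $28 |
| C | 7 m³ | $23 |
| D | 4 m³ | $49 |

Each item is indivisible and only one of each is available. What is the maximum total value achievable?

$77

This is a 0/1 knapsack; check combinations near the capacity.
- A+D: volume 2+4=6, value 28+49=77
- B+D: volume 6+4=10, value 28+49=77
- C+D: volume 7+4=11, value 23+49=72
Best: $77.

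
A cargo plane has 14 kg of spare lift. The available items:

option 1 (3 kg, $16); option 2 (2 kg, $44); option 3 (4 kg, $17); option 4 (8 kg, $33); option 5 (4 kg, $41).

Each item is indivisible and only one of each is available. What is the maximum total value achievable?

Check high-value combinations within 14 kg:
- option 1+option 2+option 3+option 5: weight 3+2+4+4=13, value 16+44+17+41=118
- option 2+option 4+option 5: weight 2+8+4=14, value 44+33+41=118
- option 2+option 3+option 5: weight 2+4+4=10, value 44+17+41=102
- option 1+option 2+option 5: weight 3+2+4=9, value 16+44+41=101
Best: $118.

$118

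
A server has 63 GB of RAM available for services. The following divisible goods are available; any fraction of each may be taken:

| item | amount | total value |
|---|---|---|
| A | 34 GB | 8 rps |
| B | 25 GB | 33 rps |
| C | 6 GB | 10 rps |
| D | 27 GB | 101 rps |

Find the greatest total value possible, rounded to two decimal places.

145.18

Take in order of value per unit:
- D (101/27 per unit): all 27 → value 101, running total 101.00
- C (10/6 per unit): all 6 → value 10, running total 111.00
- B (33/25 per unit): all 25 → value 33, running total 144.00
- A (8/34 per unit): 5 of 34 → value 5×8/34 = 1.1765, running total 145.18
Total 145.18.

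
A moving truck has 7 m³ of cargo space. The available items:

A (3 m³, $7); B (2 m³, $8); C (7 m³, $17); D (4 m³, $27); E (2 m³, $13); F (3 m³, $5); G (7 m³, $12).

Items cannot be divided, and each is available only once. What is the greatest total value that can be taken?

$40

Check high-value combinations within 7 m³:
- D+E: volume 4+2=6, value 27+13=40
- B+D: volume 2+4=6, value 8+27=35
- A+D: volume 3+4=7, value 7+27=34
- D+F: volume 4+3=7, value 27+5=32
Best: $40.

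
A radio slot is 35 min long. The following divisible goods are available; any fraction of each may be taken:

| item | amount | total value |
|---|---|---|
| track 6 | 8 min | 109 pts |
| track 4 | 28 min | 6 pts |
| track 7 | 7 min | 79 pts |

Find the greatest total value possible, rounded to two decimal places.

Take in order of value per unit:
- track 6 (109/8 per unit): all 8 → value 109, running total 109.00
- track 7 (79/7 per unit): all 7 → value 79, running total 188.00
- track 4 (6/28 per unit): 20 of 28 → value 20×6/28 = 4.2857, running total 192.29
Total 192.29.

192.29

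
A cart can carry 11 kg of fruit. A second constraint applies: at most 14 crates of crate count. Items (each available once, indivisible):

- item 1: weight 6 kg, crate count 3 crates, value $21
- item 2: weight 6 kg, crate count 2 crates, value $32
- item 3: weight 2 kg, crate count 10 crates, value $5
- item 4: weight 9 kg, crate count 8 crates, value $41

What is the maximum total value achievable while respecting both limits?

Feasible sets respecting both limits:
- item 4: weight 9, crate count 8, value 41
- item 2+item 3: weight 8, crate count 12, value 37
- item 2: weight 6, crate count 2, value 32
- item 1+item 3: weight 8, crate count 13, value 26
Best: $41.

$41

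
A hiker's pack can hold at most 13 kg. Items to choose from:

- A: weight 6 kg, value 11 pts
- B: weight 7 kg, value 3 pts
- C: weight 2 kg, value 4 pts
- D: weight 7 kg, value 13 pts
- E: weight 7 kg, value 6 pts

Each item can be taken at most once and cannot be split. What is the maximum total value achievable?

This is a 0/1 knapsack; check combinations near the capacity.
- A+D: weight 6+7=13, value 11+13=24
- C+D: weight 2+7=9, value 4+13=17
- A+E: weight 6+7=13, value 11+6=17
Best: 24 pts.

24 pts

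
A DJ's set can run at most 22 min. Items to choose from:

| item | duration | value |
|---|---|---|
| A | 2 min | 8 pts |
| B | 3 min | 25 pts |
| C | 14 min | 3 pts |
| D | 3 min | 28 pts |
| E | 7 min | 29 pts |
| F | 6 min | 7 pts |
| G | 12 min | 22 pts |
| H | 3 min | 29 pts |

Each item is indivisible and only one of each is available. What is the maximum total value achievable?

119 pts

Check high-value combinations within 22 min:
- A+B+D+E+H: duration 2+3+3+7+3=18, value 8+25+28+29+29=119
- B+D+E+F+H: duration 3+3+7+6+3=22, value 25+28+29+7+29=118
- B+D+E+H: duration 3+3+7+3=16, value 25+28+29+29=111
- B+D+G+H: duration 3+3+12+3=21, value 25+28+22+29=104
- A+D+E+F+H: duration 2+3+7+6+3=21, value 8+28+29+7+29=101
Best: 119 pts.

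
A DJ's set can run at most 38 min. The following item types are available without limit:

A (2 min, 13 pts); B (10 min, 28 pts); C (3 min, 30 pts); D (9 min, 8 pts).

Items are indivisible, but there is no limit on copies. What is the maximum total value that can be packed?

373 pts

Best value-per-unit is C at 30/3; filling with it alone gives 12×30 = 360.
Optimal mix: 1×A + 12×C → duration 38, value 373.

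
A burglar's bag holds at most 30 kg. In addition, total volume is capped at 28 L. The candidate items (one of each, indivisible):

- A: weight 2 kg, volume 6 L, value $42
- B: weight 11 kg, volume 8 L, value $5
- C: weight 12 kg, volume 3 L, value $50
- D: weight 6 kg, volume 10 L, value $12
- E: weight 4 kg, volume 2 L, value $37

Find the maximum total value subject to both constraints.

Feasible sets respecting both limits:
- A+C+D+E: weight 24, volume 21, value 141
- A+B+C+E: weight 29, volume 19, value 134
- A+C+E: weight 18, volume 11, value 129
- A+C+D: weight 20, volume 19, value 104
Best: $141.

$141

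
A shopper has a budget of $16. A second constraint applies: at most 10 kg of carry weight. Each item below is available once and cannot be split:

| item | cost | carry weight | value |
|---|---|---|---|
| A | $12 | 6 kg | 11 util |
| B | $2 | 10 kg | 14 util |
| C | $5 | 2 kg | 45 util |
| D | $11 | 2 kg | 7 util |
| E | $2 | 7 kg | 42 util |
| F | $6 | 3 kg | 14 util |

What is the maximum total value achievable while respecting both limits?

87 util

Feasible sets respecting both limits:
- C+E: cost 7, carry weight 9, value 87
- C+F: cost 11, carry weight 5, value 59
- E+F: cost 8, carry weight 10, value 56
Best: 87 util.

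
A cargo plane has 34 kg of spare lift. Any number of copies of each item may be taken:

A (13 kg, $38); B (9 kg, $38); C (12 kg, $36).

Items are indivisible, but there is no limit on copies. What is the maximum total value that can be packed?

Best value-per-unit is B at 38/9; filling with it alone gives 3×38 = 114.
Optimal mix: 1×A + 2×B → weight 31, value 114.

$114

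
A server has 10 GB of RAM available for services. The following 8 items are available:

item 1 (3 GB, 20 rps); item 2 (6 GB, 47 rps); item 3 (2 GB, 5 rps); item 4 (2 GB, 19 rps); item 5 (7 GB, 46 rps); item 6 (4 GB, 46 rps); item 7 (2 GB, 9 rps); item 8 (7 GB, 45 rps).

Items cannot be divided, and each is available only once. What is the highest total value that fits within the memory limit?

Check high-value combinations within 10 GB:
- item 2+item 6: memory 6+4=10, value 47+46=93
- item 1+item 4+item 6: memory 3+2+4=9, value 20+19+46=85
- item 3+item 4+item 6+item 7: memory 2+2+4+2=10, value 5+19+46+9=79
- item 1+item 6+item 7: memory 3+4+2=9, value 20+46+9=75
- item 2+item 4+item 7: memory 6+2+2=10, value 47+19+9=75
Best: 93 rps.

93 rps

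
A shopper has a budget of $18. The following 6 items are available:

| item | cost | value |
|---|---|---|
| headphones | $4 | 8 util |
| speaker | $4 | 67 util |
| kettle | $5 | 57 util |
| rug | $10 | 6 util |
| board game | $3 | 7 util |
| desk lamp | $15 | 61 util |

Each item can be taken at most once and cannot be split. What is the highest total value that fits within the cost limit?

Check high-value combinations within $18:
- headphones+speaker+kettle+board game: cost 4+4+5+3=16, value 8+67+57+7=139
- headphones+speaker+kettle: cost 4+4+5=13, value 8+67+57=132
- speaker+kettle+board game: cost 4+5+3=12, value 67+57+7=131
Best: 139 util.

139 util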